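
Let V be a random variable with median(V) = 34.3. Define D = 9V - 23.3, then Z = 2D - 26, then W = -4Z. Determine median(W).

median(W) = -2179.2

median(D) = 9·34.3 + (-23.3) = 285.4.
median(Z) = 2·285.4 + (-26) = 544.8.
median(W) = (-4)·544.8 = -2179.2.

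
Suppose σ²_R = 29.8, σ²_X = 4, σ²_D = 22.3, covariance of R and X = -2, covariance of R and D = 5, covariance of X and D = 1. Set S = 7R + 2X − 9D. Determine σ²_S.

σ²_S = 2560.5

σ²_S = a²·σ²_R + b²·σ²_X + c²·σ²_D + 2ab·covariance of R and X + 2ac·covariance of R and D + 2bc·covariance of X and D, with a = 7, b = 2, c = -9.
= 1460.2 + 16 + 1806.3 + (-56) + (-630) + (-36)
= 2560.5.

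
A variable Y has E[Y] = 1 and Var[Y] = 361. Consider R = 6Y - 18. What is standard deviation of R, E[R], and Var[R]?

standard deviation of R = 114, E[R] = -12, Var[R] = 12996

R = 6Y - 18 is linear with a = 6, b = -18.
standard deviation of Y = √361 = 19.
standard deviation of R = |a|·standard deviation of Y = |6|·19 = 114.
E[R] = a·E[Y] + b = 6·1 + (-18) = -12.
Var[R] = a²·Var[Y] = 6²·361 = 12996 (the additive constant -18 does not affect variance).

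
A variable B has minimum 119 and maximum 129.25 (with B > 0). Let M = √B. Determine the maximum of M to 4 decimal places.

max(M) = 11.3688

√B is increasing on this domain, so max(M) comes from max(B) = 129.25: max(M) = √(129.25) ≈ 11.3688.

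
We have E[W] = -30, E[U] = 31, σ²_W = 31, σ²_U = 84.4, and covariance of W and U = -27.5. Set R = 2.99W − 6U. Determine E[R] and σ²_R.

E[R] = -275.7, σ²_R = 4302.2431

E[R] = 2.99·E[W] + (-6)·E[U] = 2.99·(-30) + (-6)·31 = -275.7.
σ²_R = a²·σ²_W + b²·σ²_U + 2ab·covariance of W and U with a = 2.99, b = -6.
= 2.99²·31 + (-6)²·84.4 + 2·2.99·(-6)·(-27.5)
= 277.1431 + 3038.4 + 986.7 = 4302.2431.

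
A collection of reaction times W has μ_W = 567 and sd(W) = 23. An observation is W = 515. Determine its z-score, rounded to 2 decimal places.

z = (W − μ_W) / sd(W) = (515 − 567) / 23 ≈ -2.26.

z = -2.26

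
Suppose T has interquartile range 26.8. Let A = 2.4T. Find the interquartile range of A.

Under A = aT + b, IQR(A) = |a|·IQR(T) = |2.4|·26.8 = 64.32 (shifts cancel; spread scales by |a|).

IQR(A) = 64.32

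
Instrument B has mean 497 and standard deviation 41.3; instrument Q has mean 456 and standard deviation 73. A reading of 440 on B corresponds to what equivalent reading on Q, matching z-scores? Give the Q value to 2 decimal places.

z = (440 − 497)/41.3 ≈ -1.3801.
Q = 456 + z·73 = 456 + (440 − 497)·73/41.3 ≈ 355.25.

Q = 355.25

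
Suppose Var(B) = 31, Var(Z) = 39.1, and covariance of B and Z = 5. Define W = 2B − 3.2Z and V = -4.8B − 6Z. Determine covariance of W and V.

By bilinearity, covariance of W and V = ac·Var(B) + bd·Var(Z) + (ad+bc)·covariance of B and Z, with a=2, b=-3.2, c=-4.8, d=-6.
ac·Var(B) = 2·(-4.8)·31 = -297.6
bd·Var(Z) = (-3.2)·(-6)·39.1 = 750.72
(ad+bc)·covariance of B and Z = (3.36)·5 = 16.8
covariance of W and V = -297.6 + 750.72 + 16.8 = 469.92.

covariance of W and V = 469.92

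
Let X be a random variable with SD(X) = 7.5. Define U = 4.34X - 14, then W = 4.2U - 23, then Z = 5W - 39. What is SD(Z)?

SD(U) = |4.34|·7.5 = 32.55.
SD(W) = |4.2|·32.55 = 136.71.
SD(Z) = |5|·136.71 = 683.55.

SD(Z) = 683.55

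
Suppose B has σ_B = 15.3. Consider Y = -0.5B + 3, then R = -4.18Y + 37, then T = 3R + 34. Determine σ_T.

σ_Y = |-0.5|·15.3 = 7.65.
σ_R = |-4.18|·7.65 = 31.977.
σ_T = |3|·31.977 = 95.931.

σ_T = 95.931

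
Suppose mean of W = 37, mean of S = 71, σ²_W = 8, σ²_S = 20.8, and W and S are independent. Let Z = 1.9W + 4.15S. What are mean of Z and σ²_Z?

mean of Z = 364.95, σ²_Z = 387.108

mean of Z = 1.9·mean of W + 4.15·mean of S = 1.9·37 + 4.15·71 = 364.95.
σ²_Z = a²·σ²_W + b²·σ²_S + 2ab·Cov(W, S) with a = 1.9, b = 4.15.
Independence gives Cov(W, S) = 0.
= 1.9²·8 + 4.15²·20.8 + 2·1.9·4.15·0
= 28.88 + 358.228 + 0 = 387.108.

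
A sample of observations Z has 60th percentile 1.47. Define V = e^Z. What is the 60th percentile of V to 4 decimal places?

60th percentile of V = 4.3492

e^Z is increasing, so P_{60}(V) = g(P_{60}(Z)) ≈ 4.3492.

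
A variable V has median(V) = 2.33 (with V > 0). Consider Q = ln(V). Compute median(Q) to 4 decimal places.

ln(V) is monotone on this domain, so median(Q) = ln(2.33) ≈ 0.8459.

median(Q) = 0.8459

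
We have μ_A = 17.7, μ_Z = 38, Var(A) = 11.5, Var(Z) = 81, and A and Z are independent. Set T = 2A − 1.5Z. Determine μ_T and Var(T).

μ_T = -21.6, Var(T) = 228.25

μ_T = 2·μ_A + (-1.5)·μ_Z = 2·17.7 + (-1.5)·38 = -21.6.
Var(T) = a²·Var(A) + b²·Var(Z) + 2ab·Cov(A, Z) with a = 2, b = -1.5.
Independence gives Cov(A, Z) = 0.
= 2²·11.5 + (-1.5)²·81 + 2·2·(-1.5)·0
= 46 + 182.25 + 0 = 228.25.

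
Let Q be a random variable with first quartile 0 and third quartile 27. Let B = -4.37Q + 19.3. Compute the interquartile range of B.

IQR of Q = Q3 − Q1 = 27 − 0 = 27.
Under B = aQ + b, IQR(B) = |a|·IQR(Q) = |-4.37|·27 = 117.99 (shifts cancel; spread scales by |a|).

IQR(B) = 117.99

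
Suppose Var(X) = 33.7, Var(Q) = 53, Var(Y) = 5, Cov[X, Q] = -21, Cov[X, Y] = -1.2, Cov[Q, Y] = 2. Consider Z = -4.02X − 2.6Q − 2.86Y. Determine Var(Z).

Var(Z) = a²·Var(X) + b²·Var(Q) + c²·Var(Y) + 2ab·Cov[X, Q] + 2ac·Cov[X, Y] + 2bc·Cov[Q, Y], with a = -4.02, b = -2.6, c = -2.86.
= 544.60548 + 358.28 + 40.898 + (-438.984) + (-27.59328) + 29.744
= 506.9502.

Var(Z) = 506.9502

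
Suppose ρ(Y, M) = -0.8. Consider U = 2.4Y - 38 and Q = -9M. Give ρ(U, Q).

Linear rescalings preserve |correlation|; the slopes 2.4 and -9 have opposite signs, so the correlation flips sign: ρ(U, Q) = −ρ(Y, M) = 0.8.

ρ(U, Q) = 0.8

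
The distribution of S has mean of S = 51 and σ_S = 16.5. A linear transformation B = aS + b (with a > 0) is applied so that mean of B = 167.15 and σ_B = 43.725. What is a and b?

a = 2.65, b = 32

σ_B = a·σ_S (a > 0), so a = 43.725/16.5 = 2.65.
mean of B = a·mean of S + b, so b = 167.15 − 2.65·51 = 32.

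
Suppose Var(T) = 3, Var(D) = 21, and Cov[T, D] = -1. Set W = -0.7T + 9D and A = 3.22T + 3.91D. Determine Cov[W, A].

By bilinearity, Cov[W, A] = ac·Var(T) + bd·Var(D) + (ad+bc)·Cov[T, D], with a=-0.7, b=9, c=3.22, d=3.91.
ac·Var(T) = (-0.7)·3.22·3 = -6.762
bd·Var(D) = 9·3.91·21 = 738.99
(ad+bc)·Cov[T, D] = (26.243)·(-1) = -26.243
Cov[W, A] = -6.762 + 738.99 + (-26.243) = 705.985.

Cov[W, A] = 705.985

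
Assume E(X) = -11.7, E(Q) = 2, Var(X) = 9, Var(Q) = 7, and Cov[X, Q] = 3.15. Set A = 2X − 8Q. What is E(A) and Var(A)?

E(A) = -39.4, Var(A) = 383.2

E(A) = 2·E(X) + (-8)·E(Q) = 2·(-11.7) + (-8)·2 = -39.4.
Var(A) = a²·Var(X) + b²·Var(Q) + 2ab·Cov[X, Q] with a = 2, b = -8.
= 2²·9 + (-8)²·7 + 2·2·(-8)·3.15
= 36 + 448 + (-100.8) = 383.2.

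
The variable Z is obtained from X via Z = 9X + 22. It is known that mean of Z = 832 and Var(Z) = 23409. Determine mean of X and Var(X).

From Z = 9X + 22: mean of Z = a·mean of X + b, so mean of X = (mean of Z − b)/a = (832 − 22)/9 = 90.
Var(Z) = a²·Var(X), so Var(X) = 23409/9² = 289.

mean of X = 90, Var(X) = 289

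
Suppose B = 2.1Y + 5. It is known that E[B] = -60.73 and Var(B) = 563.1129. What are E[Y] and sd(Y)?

E[Y] = -31.3, sd(Y) = 11.3

From B = 2.1Y + 5: E[B] = a·E[Y] + b, so E[Y] = (E[B] − b)/a = (-60.73 − 5)/2.1 = -31.3.
sd(B) = √563.1129 = 23.73.
sd(B) = |a|·sd(Y), so sd(Y) = 23.73/|2.1| = 11.3.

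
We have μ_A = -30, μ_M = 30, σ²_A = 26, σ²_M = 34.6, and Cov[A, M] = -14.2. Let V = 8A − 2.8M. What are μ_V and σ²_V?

μ_V = -324, σ²_V = 2571.424

μ_V = 8·μ_A + (-2.8)·μ_M = 8·(-30) + (-2.8)·30 = -324.
σ²_V = a²·σ²_A + b²·σ²_M + 2ab·Cov[A, M] with a = 8, b = -2.8.
= 8²·26 + (-2.8)²·34.6 + 2·8·(-2.8)·(-14.2)
= 1664 + 271.264 + 636.16 = 2571.424.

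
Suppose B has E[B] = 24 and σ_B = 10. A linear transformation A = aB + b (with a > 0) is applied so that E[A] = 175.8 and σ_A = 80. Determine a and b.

σ_A = a·σ_B (a > 0), so a = 80/10 = 8.
E[A] = a·E[B] + b, so b = 175.8 − 8·24 = -16.2.

a = 8, b = -16.2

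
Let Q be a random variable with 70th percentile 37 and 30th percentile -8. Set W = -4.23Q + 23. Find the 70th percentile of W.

70th percentile of W = 56.84

Since a = -4.23 < 0 the transformation is decreasing, reversing order: the 70th percentile of W corresponds to the 30th percentile of Q.
So P_{70}(W) = a·P_{30}(Q) + b = (-4.23)·(-8) + 23 = 56.84.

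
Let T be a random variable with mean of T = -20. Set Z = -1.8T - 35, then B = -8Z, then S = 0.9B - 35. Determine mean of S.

mean of S = -42.2

mean of Z = (-1.8)·(-20) + (-35) = 1.
mean of B = (-8)·1 = -8.
mean of S = 0.9·(-8) + (-35) = -42.2.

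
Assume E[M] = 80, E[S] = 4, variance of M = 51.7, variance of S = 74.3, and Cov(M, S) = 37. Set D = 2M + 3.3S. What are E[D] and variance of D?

E[D] = 173.2, variance of D = 1504.327

E[D] = 2·E[M] + 3.3·E[S] = 2·80 + 3.3·4 = 173.2.
variance of D = a²·variance of M + b²·variance of S + 2ab·Cov(M, S) with a = 2, b = 3.3.
= 2²·51.7 + 3.3²·74.3 + 2·2·3.3·37
= 206.8 + 809.127 + 488.4 = 1504.327.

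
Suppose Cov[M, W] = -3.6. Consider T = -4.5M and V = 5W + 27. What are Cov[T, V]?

Cov[T, V] = a·c·Cov[M, W] = (-4.5)·5·(-3.6) = 81. Additive constants drop out.

Cov[T, V] = 81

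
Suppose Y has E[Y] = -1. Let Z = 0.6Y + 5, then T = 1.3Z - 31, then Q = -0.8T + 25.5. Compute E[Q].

E[Z] = 0.6·(-1) + 5 = 4.4.
E[T] = 1.3·4.4 + (-31) = -25.28.
E[Q] = (-0.8)·(-25.28) + 25.5 = 45.724.

E[Q] = 45.724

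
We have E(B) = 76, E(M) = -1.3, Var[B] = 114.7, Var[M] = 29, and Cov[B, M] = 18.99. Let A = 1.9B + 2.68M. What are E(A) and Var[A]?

E(A) = 1.9·E(B) + 2.68·E(M) = 1.9·76 + 2.68·(-1.3) = 140.916.
Var[A] = a²·Var[B] + b²·Var[M] + 2ab·Cov[B, M] with a = 1.9, b = 2.68.
= 1.9²·114.7 + 2.68²·29 + 2·1.9·2.68·18.99
= 414.067 + 208.2896 + 193.39416 = 815.75076.

E(A) = 140.916, Var[A] = 815.75076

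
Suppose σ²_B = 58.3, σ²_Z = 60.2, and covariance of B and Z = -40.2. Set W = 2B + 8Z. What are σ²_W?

σ²_W = a²·σ²_B + b²·σ²_Z + 2ab·covariance of B and Z with a = 2, b = 8.
= 2²·58.3 + 8²·60.2 + 2·2·8·(-40.2)
= 233.2 + 3852.8 + (-1286.4) = 2799.6.

σ²_W = 2799.6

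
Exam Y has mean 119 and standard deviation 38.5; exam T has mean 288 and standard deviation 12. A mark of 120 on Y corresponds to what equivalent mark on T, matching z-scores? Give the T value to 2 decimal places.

T = 288.31

z = (120 − 119)/38.5 ≈ 0.026.
T = 288 + z·12 = 288 + (120 − 119)·12/38.5 ≈ 288.31.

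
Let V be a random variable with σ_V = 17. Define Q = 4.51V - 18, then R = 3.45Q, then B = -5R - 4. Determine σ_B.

σ_B = 1322.5575

σ_Q = |4.51|·17 = 76.67.
σ_R = |3.45|·76.67 = 264.5115.
σ_B = |-5|·264.5115 = 1322.5575.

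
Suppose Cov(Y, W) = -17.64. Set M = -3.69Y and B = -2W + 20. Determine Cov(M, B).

Cov(M, B) = a·c·Cov(Y, W) = (-3.69)·(-2)·(-17.64) = -130.1832. Additive constants drop out.

Cov(M, B) = -130.1832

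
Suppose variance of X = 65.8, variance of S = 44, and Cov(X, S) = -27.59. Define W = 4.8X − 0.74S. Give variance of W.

variance of W = a²·variance of X + b²·variance of S + 2ab·Cov(X, S) with a = 4.8, b = -0.74.
= 4.8²·65.8 + (-0.74)²·44 + 2·4.8·(-0.74)·(-27.59)
= 1516.032 + 24.0944 + 195.99936 = 1736.12576.

variance of W = 1736.12576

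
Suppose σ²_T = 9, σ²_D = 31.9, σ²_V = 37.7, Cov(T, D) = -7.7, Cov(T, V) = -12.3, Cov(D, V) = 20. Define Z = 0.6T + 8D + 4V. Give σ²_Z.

σ²_Z = 3795.08

σ²_Z = a²·σ²_T + b²·σ²_D + c²·σ²_V + 2ab·Cov(T, D) + 2ac·Cov(T, V) + 2bc·Cov(D, V), with a = 0.6, b = 8, c = 4.
= 3.24 + 2041.6 + 603.2 + (-73.92) + (-59.04) + 1280
= 3795.08.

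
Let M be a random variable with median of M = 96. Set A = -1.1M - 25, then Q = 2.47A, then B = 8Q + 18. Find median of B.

median of A = (-1.1)·96 + (-25) = -130.6.
median of Q = 2.47·(-130.6) = -322.582.
median of B = 8·(-322.582) + 18 = -2562.656.

median of B = -2562.656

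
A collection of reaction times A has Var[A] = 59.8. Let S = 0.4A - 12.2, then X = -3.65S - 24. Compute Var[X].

Var[S] = 0.4²·59.8 = 9.568.
Var[X] = (-3.65)²·9.568 = 127.46968.

Var[X] = 127.46968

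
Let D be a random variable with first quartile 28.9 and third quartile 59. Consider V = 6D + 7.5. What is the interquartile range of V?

IQR of D = Q3 − Q1 = 59 − 28.9 = 30.1.
Under V = aD + b, IQR(V) = |a|·IQR(D) = |6|·30.1 = 180.6 (shifts cancel; spread scales by |a|).

IQR(V) = 180.6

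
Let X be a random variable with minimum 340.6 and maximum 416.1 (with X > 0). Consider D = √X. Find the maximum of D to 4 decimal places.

max(D) = 20.3985

√X is increasing on this domain, so max(D) comes from max(X) = 416.1: max(D) = √(416.1) ≈ 20.3985.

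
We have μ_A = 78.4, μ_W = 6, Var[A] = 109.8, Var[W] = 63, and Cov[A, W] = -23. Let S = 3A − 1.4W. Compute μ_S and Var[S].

μ_S = 226.8, Var[S] = 1304.88

μ_S = 3·μ_A + (-1.4)·μ_W = 3·78.4 + (-1.4)·6 = 226.8.
Var[S] = a²·Var[A] + b²·Var[W] + 2ab·Cov[A, W] with a = 3, b = -1.4.
= 3²·109.8 + (-1.4)²·63 + 2·3·(-1.4)·(-23)
= 988.2 + 123.48 + 193.2 = 1304.88.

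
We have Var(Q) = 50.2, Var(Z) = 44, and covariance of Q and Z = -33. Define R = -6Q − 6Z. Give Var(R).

Var(R) = a²·Var(Q) + b²·Var(Z) + 2ab·covariance of Q and Z with a = -6, b = -6.
= (-6)²·50.2 + (-6)²·44 + 2·(-6)·(-6)·(-33)
= 1807.2 + 1584 + (-2376) = 1015.2.

Var(R) = 1015.2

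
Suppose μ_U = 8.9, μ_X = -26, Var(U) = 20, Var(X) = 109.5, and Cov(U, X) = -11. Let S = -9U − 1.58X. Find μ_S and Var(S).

μ_S = (-9)·μ_U + (-1.58)·μ_X = (-9)·8.9 + (-1.58)·(-26) = -39.02.
Var(S) = a²·Var(U) + b²·Var(X) + 2ab·Cov(U, X) with a = -9, b = -1.58.
= (-9)²·20 + (-1.58)²·109.5 + 2·(-9)·(-1.58)·(-11)
= 1620 + 273.3558 + (-312.84) = 1580.5158.

μ_S = -39.02, Var(S) = 1580.5158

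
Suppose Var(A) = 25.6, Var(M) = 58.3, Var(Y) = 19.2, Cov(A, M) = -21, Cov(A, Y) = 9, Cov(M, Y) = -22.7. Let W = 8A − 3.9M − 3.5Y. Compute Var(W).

Var(W) = a²·Var(A) + b²·Var(M) + c²·Var(Y) + 2ab·Cov(A, M) + 2ac·Cov(A, Y) + 2bc·Cov(M, Y), with a = 8, b = -3.9, c = -3.5.
= 1638.4 + 886.743 + 235.2 + 1310.4 + (-504) + (-619.71)
= 2947.033.

Var(W) = 2947.033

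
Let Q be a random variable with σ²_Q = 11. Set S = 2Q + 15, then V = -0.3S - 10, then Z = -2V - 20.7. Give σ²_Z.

σ²_S = 2²·11 = 44.
σ²_V = (-0.3)²·44 = 3.96.
σ²_Z = (-2)²·3.96 = 15.84.

σ²_Z = 15.84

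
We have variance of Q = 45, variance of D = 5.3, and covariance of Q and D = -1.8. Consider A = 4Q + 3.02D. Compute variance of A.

variance of A = a²·variance of Q + b²·variance of D + 2ab·covariance of Q and D with a = 4, b = 3.02.
= 4²·45 + 3.02²·5.3 + 2·4·3.02·(-1.8)
= 720 + 48.33812 + (-43.488) = 724.85012.

variance of A = 724.85012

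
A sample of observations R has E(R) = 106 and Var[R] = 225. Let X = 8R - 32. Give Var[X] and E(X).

X = 8R - 32 is linear with a = 8, b = -32.
Var[X] = a²·Var[R] = 8²·225 = 14400 (the additive constant -32 does not affect variance).
E(X) = a·E(R) + b = 8·106 + (-32) = 816.

Var[X] = 14400, E(X) = 816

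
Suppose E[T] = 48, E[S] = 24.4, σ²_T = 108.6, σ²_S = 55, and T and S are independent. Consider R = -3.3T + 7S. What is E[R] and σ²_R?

E[R] = 12.4, σ²_R = 3877.654

E[R] = (-3.3)·E[T] + 7·E[S] = (-3.3)·48 + 7·24.4 = 12.4.
σ²_R = a²·σ²_T + b²·σ²_S + 2ab·Cov[T, S] with a = -3.3, b = 7.
Independence gives Cov[T, S] = 0.
= (-3.3)²·108.6 + 7²·55 + 2·(-3.3)·7·0
= 1182.654 + 2695 + 0 = 3877.654.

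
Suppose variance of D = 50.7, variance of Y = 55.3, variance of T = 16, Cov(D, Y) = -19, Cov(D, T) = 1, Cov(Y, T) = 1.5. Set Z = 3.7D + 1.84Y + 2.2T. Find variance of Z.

variance of Z = 728.46668

variance of Z = a²·variance of D + b²·variance of Y + c²·variance of T + 2ab·Cov(D, Y) + 2ac·Cov(D, T) + 2bc·Cov(Y, T), with a = 3.7, b = 1.84, c = 2.2.
= 694.083 + 187.22368 + 77.44 + (-258.704) + 16.28 + 12.144
= 728.46668.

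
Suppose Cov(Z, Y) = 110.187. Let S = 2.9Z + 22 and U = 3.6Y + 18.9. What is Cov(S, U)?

Cov(S, U) = 1150.35228

Cov(S, U) = a·c·Cov(Z, Y) = 2.9·3.6·110.187 = 1150.35228. Additive constants drop out.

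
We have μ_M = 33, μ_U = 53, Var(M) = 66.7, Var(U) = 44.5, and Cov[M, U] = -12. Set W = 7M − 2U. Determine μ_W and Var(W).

μ_W = 125, Var(W) = 3782.3

μ_W = 7·μ_M + (-2)·μ_U = 7·33 + (-2)·53 = 125.
Var(W) = a²·Var(M) + b²·Var(U) + 2ab·Cov[M, U] with a = 7, b = -2.
= 7²·66.7 + (-2)²·44.5 + 2·7·(-2)·(-12)
= 3268.3 + 178 + 336 = 3782.3.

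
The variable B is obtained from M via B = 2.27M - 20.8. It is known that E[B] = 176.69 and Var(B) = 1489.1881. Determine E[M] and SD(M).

E[M] = 87, SD(M) = 17

From B = 2.27M - 20.8: E[B] = a·E[M] + b, so E[M] = (E[B] − b)/a = (176.69 − (-20.8))/2.27 = 87.
SD(B) = √1489.1881 = 38.59.
SD(B) = |a|·SD(M), so SD(M) = 38.59/|2.27| = 17.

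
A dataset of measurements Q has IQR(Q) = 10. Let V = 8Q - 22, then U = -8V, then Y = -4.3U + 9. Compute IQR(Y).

IQR(V) = |8|·10 = 80.
IQR(U) = |-8|·80 = 640.
IQR(Y) = |-4.3|·640 = 2752.

IQR(Y) = 2752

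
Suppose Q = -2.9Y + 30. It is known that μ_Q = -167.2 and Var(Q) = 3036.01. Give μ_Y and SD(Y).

μ_Y = 68, SD(Y) = 19

From Q = -2.9Y + 30: μ_Q = a·μ_Y + b, so μ_Y = (μ_Q − b)/a = (-167.2 − 30)/(-2.9) = 68.
SD(Q) = √3036.01 = 55.1.
SD(Q) = |a|·SD(Y), so SD(Y) = 55.1/|-2.9| = 19.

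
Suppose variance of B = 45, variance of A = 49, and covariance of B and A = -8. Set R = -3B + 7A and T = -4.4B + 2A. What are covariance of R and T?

By bilinearity, covariance of R and T = ac·variance of B + bd·variance of A + (ad+bc)·covariance of B and A, with a=-3, b=7, c=-4.4, d=2.
ac·variance of B = (-3)·(-4.4)·45 = 594
bd·variance of A = 7·2·49 = 686
(ad+bc)·covariance of B and A = (-36.8)·(-8) = 294.4
covariance of R and T = 594 + 686 + 294.4 = 1574.4.

covariance of R and T = 1574.4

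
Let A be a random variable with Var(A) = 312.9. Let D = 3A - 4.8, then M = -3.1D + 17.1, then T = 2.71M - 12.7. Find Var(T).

Var(D) = 3²·312.9 = 2816.1.
Var(M) = (-3.1)²·2816.1 = 27062.721.
Var(T) = 2.71²·27062.721 = 198751.3292961.

Var(T) = 198751.3292961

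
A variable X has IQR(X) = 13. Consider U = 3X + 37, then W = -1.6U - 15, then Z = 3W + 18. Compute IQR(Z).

IQR(U) = |3|·13 = 39.
IQR(W) = |-1.6|·39 = 62.4.
IQR(Z) = |3|·62.4 = 187.2.

IQR(Z) = 187.2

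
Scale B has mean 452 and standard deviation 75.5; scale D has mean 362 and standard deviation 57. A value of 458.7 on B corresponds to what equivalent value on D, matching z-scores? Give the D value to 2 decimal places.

D = 367.06

z = (458.7 − 452)/75.5 ≈ 0.0887.
D = 362 + z·57 = 362 + (458.7 − 452)·57/75.5 ≈ 367.06.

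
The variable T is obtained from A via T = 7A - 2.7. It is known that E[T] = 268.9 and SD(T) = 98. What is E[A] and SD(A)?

From T = 7A - 2.7: E[T] = a·E[A] + b, so E[A] = (E[T] − b)/a = (268.9 − (-2.7))/7 = 38.8.
SD(T) = |a|·SD(A), so SD(A) = 98/|7| = 14.

E[A] = 38.8, SD(A) = 14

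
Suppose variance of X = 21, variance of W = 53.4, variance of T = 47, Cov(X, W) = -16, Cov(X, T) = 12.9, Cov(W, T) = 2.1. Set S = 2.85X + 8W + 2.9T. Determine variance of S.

variance of S = a²·variance of X + b²·variance of W + c²·variance of T + 2ab·Cov(X, W) + 2ac·Cov(X, T) + 2bc·Cov(W, T), with a = 2.85, b = 8, c = 2.9.
= 170.5725 + 3417.6 + 395.27 + (-729.6) + 213.237 + 97.44
= 3564.5195.

variance of S = 3564.5195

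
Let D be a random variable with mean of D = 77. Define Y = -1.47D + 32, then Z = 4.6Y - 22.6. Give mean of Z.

mean of Y = (-1.47)·77 + 32 = -81.19.
mean of Z = 4.6·(-81.19) + (-22.6) = -396.074.

mean of Z = -396.074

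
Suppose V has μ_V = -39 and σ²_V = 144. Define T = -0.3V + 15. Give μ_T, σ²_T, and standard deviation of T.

T = -0.3V + 15 is linear with a = -0.3, b = 15.
μ_T = a·μ_V + b = (-0.3)·(-39) + 15 = 26.7.
σ²_T = a²·σ²_V = (-0.3)²·144 = 12.96 (the additive constant 15 does not affect variance).
standard deviation of V = √144 = 12.
standard deviation of T = |a|·standard deviation of V = |-0.3|·12 = 3.6.

μ_T = 26.7, σ²_T = 12.96, standard deviation of T = 3.6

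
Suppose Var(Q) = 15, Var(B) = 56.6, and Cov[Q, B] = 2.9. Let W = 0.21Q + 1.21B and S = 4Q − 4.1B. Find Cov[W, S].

Cov[W, S] = -256.6535

By bilinearity, Cov[W, S] = ac·Var(Q) + bd·Var(B) + (ad+bc)·Cov[Q, B], with a=0.21, b=1.21, c=4, d=-4.1.
ac·Var(Q) = 0.21·4·15 = 12.6
bd·Var(B) = 1.21·(-4.1)·56.6 = -280.7926
(ad+bc)·Cov[Q, B] = (3.979)·2.9 = 11.5391
Cov[W, S] = 12.6 + (-280.7926) + 11.5391 = -256.6535.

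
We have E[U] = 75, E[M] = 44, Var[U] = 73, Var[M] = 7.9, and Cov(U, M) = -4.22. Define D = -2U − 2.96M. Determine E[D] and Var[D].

E[D] = (-2)·E[U] + (-2.96)·E[M] = (-2)·75 + (-2.96)·44 = -280.24.
Var[D] = a²·Var[U] + b²·Var[M] + 2ab·Cov(U, M) with a = -2, b = -2.96.
= (-2)²·73 + (-2.96)²·7.9 + 2·(-2)·(-2.96)·(-4.22)
= 292 + 69.21664 + (-49.9648) = 311.25184.

E[D] = -280.24, Var[D] = 311.25184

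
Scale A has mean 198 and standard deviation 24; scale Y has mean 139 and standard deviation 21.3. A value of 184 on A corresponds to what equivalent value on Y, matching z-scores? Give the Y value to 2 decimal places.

Y = 126.58

z = (184 − 198)/24 ≈ -0.5833.
Y = 139 + z·21.3 = 139 + (184 − 198)·21.3/24 ≈ 126.58.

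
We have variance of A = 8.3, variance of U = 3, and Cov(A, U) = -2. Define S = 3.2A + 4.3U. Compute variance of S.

variance of S = 85.422

variance of S = a²·variance of A + b²·variance of U + 2ab·Cov(A, U) with a = 3.2, b = 4.3.
= 3.2²·8.3 + 4.3²·3 + 2·3.2·4.3·(-2)
= 84.992 + 55.47 + (-55.04) = 85.422.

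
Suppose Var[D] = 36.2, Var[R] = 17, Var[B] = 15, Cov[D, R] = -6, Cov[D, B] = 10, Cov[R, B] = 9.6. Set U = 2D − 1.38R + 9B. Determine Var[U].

Var[U] = a²·Var[D] + b²·Var[R] + c²·Var[B] + 2ab·Cov[D, R] + 2ac·Cov[D, B] + 2bc·Cov[R, B], with a = 2, b = -1.38, c = 9.
= 144.8 + 32.3748 + 1215 + 33.12 + 360 + (-238.464)
= 1546.8308.

Var[U] = 1546.8308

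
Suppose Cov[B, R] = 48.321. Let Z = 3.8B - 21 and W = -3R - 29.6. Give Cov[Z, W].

Cov[Z, W] = -550.8594

Cov[Z, W] = a·c·Cov[B, R] = 3.8·(-3)·48.321 = -550.8594. Additive constants drop out.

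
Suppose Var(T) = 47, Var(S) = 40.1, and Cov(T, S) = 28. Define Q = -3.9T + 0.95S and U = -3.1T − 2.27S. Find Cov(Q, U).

By bilinearity, Cov(Q, U) = ac·Var(T) + bd·Var(S) + (ad+bc)·Cov(T, S), with a=-3.9, b=0.95, c=-3.1, d=-2.27.
ac·Var(T) = (-3.9)·(-3.1)·47 = 568.23
bd·Var(S) = 0.95·(-2.27)·40.1 = -86.47565
(ad+bc)·Cov(T, S) = (5.908)·28 = 165.424
Cov(Q, U) = 568.23 + (-86.47565) + 165.424 = 647.17835.

Cov(Q, U) = 647.17835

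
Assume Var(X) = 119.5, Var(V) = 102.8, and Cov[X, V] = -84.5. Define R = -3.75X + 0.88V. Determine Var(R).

Var(R) = a²·Var(X) + b²·Var(V) + 2ab·Cov[X, V] with a = -3.75, b = 0.88.
= (-3.75)²·119.5 + 0.88²·102.8 + 2·(-3.75)·0.88·(-84.5)
= 1680.46875 + 79.60832 + 557.7 = 2317.77707.

Var(R) = 2317.77707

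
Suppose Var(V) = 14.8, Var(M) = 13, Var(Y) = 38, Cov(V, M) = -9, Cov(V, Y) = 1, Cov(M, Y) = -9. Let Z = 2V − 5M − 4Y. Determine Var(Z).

Var(Z) = 796.2

Var(Z) = a²·Var(V) + b²·Var(M) + c²·Var(Y) + 2ab·Cov(V, M) + 2ac·Cov(V, Y) + 2bc·Cov(M, Y), with a = 2, b = -5, c = -4.
= 59.2 + 325 + 608 + 180 + (-16) + (-360)
= 796.2.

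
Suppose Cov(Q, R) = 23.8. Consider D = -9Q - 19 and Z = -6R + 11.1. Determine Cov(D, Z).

Cov(D, Z) = a·c·Cov(Q, R) = (-9)·(-6)·23.8 = 1285.2. Additive constants drop out.

Cov(D, Z) = 1285.2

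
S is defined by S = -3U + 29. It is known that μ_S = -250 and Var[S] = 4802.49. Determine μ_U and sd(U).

From S = -3U + 29: μ_S = a·μ_U + b, so μ_U = (μ_S − b)/a = (-250 − 29)/(-3) = 93.
sd(S) = √4802.49 = 69.3.
sd(S) = |a|·sd(U), so sd(U) = 69.3/|-3| = 23.1.

μ_U = 93, sd(U) = 23.1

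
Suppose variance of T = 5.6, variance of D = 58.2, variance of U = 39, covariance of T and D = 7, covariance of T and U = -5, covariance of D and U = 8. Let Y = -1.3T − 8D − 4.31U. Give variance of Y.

variance of Y = 5099.9819

variance of Y = a²·variance of T + b²·variance of D + c²·variance of U + 2ab·covariance of T and D + 2ac·covariance of T and U + 2bc·covariance of D and U, with a = -1.3, b = -8, c = -4.31.
= 9.464 + 3724.8 + 724.4679 + 145.6 + (-56.03) + 551.68
= 5099.9819.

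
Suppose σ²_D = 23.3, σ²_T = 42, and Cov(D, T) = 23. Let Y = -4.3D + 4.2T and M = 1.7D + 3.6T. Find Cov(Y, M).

Cov(Y, M) = 272.897

By bilinearity, Cov(Y, M) = ac·σ²_D + bd·σ²_T + (ad+bc)·Cov(D, T), with a=-4.3, b=4.2, c=1.7, d=3.6.
ac·σ²_D = (-4.3)·1.7·23.3 = -170.323
bd·σ²_T = 4.2·3.6·42 = 635.04
(ad+bc)·Cov(D, T) = (-8.34)·23 = -191.82
Cov(Y, M) = -170.323 + 635.04 + (-191.82) = 272.897.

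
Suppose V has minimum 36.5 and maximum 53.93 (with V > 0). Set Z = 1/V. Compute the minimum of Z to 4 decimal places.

min(Z) = 0.0185

1/V is decreasing on this domain, so min(Z) comes from max(V) = 53.93: min(Z) = 1/(53.93) ≈ 0.0185.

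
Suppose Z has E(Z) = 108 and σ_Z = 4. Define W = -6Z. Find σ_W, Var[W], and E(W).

W = -6Z is linear with a = -6, b = 0.
σ_W = |a|·σ_Z = |-6|·4 = 24.
Var[Z] = 4² = 16.
Var[W] = a²·Var[Z] = (-6)²·16 = 576.
E(W) = a·E(Z) + b = (-6)·108 = -648.

σ_W = 24, Var[W] = 576, E(W) = -648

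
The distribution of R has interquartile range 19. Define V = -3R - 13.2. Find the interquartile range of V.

IQR(V) = 57

Under V = aR + b, IQR(V) = |a|·IQR(R) = |-3|·19 = 57 (shifts cancel; spread scales by |a|).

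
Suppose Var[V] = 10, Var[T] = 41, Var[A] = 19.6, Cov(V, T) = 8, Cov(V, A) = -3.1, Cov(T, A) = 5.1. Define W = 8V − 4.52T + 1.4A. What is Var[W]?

Var[W] = a²·Var[V] + b²·Var[T] + c²·Var[A] + 2ab·Cov(V, T) + 2ac·Cov(V, A) + 2bc·Cov(T, A), with a = 8, b = -4.52, c = 1.4.
= 640 + 837.6464 + 38.416 + (-578.56) + (-69.44) + (-64.5456)
= 803.5168.

Var[W] = 803.5168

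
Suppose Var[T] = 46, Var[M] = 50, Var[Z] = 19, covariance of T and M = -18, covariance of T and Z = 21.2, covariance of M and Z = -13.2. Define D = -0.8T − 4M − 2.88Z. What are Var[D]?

Var[D] = a²·Var[T] + b²·Var[M] + c²·Var[Z] + 2ab·covariance of T and M + 2ac·covariance of T and Z + 2bc·covariance of M and Z, with a = -0.8, b = -4, c = -2.88.
= 29.44 + 800 + 157.5936 + (-115.2) + 97.6896 + (-304.128)
= 665.3952.

Var[D] = 665.3952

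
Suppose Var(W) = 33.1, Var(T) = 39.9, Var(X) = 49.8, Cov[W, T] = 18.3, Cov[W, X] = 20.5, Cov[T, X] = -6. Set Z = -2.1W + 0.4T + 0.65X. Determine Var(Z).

Var(Z) = a²·Var(W) + b²·Var(T) + c²·Var(X) + 2ab·Cov[W, T] + 2ac·Cov[W, X] + 2bc·Cov[T, X], with a = -2.1, b = 0.4, c = 0.65.
= 145.971 + 6.384 + 21.0405 + (-30.744) + (-55.965) + (-3.12)
= 83.5665.

Var(Z) = 83.5665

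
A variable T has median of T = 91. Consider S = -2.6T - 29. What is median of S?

median of S = -265.6

A linear map preserves order up to sign, so median of S = a·median of T + b = (-2.6)·91 + (-29) = -265.6.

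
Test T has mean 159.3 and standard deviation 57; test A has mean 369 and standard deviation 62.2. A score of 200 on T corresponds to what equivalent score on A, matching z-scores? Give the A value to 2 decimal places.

A = 413.41

z = (200 − 159.3)/57 ≈ 0.714.
A = 369 + z·62.2 = 369 + (200 − 159.3)·62.2/57 ≈ 413.41.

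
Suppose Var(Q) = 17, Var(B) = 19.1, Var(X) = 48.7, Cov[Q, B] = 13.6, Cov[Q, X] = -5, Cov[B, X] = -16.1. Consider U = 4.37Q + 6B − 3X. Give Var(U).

Var(U) = 2874.4313

Var(U) = a²·Var(Q) + b²·Var(B) + c²·Var(X) + 2ab·Cov[Q, B] + 2ac·Cov[Q, X] + 2bc·Cov[B, X], with a = 4.37, b = 6, c = -3.
= 324.6473 + 687.6 + 438.3 + 713.184 + 131.1 + 579.6
= 2874.4313.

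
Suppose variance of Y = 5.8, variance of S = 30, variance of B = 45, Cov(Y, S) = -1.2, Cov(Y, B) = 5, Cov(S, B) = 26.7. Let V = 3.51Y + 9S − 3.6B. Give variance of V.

variance of V = a²·variance of Y + b²·variance of S + c²·variance of B + 2ab·Cov(Y, S) + 2ac·Cov(Y, B) + 2bc·Cov(S, B), with a = 3.51, b = 9, c = -3.6.
= 71.45658 + 2430 + 583.2 + (-75.816) + (-126.36) + (-1730.16)
= 1152.32058.

variance of V = 1152.32058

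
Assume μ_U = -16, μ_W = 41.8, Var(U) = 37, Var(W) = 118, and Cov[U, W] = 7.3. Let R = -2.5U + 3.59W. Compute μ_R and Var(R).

μ_R = (-2.5)·μ_U + 3.59·μ_W = (-2.5)·(-16) + 3.59·41.8 = 190.062.
Var(R) = a²·Var(U) + b²·Var(W) + 2ab·Cov[U, W] with a = -2.5, b = 3.59.
= (-2.5)²·37 + 3.59²·118 + 2·(-2.5)·3.59·7.3
= 231.25 + 1520.7958 + (-131.035) = 1621.0108.

μ_R = 190.062, Var(R) = 1621.0108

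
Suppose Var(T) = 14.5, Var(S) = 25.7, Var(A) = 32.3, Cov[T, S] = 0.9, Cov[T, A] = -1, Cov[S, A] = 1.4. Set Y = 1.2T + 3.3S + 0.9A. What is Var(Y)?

Var(Y) = a²·Var(T) + b²·Var(S) + c²·Var(A) + 2ab·Cov[T, S] + 2ac·Cov[T, A] + 2bc·Cov[S, A], with a = 1.2, b = 3.3, c = 0.9.
= 20.88 + 279.873 + 26.163 + 7.128 + (-2.16) + 8.316
= 340.2.

Var(Y) = 340.2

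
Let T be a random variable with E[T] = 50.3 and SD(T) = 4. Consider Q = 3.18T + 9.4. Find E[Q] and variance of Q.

E[Q] = 169.354, variance of Q = 161.7984

Q = 3.18T + 9.4 is linear with a = 3.18, b = 9.4.
E[Q] = a·E[T] + b = 3.18·50.3 + 9.4 = 169.354.
variance of T = 4² = 16.
variance of Q = a²·variance of T = 3.18²·16 = 161.7984 (the additive constant 9.4 does not affect variance).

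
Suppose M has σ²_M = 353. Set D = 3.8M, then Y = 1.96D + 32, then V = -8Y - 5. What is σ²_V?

σ²_D = 3.8²·353 = 5097.32.
σ²_Y = 1.96²·5097.32 = 19581.864512.
σ²_V = (-8)²·19581.864512 = 1253239.328768.

σ²_V = 1253239.328768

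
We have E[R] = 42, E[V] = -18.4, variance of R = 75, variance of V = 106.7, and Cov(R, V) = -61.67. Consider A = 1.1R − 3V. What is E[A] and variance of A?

E[A] = 101.4, variance of A = 1458.072

E[A] = 1.1·E[R] + (-3)·E[V] = 1.1·42 + (-3)·(-18.4) = 101.4.
variance of A = a²·variance of R + b²·variance of V + 2ab·Cov(R, V) with a = 1.1, b = -3.
= 1.1²·75 + (-3)²·106.7 + 2·1.1·(-3)·(-61.67)
= 90.75 + 960.3 + 407.022 = 1458.072.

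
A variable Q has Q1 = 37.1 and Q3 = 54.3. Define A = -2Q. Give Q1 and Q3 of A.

Q1(A) = -108.6, Q3(A) = -74.2

a = -2 < 0 reverses order: Q1(A) comes from Q3(Q), Q3(A) from Q1(Q).
Q1(A) = (-2)·54.3 = -108.6; Q3(A) = (-2)·37.1 = -74.2.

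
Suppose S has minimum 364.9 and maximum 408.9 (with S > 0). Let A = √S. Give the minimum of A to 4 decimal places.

min(A) = 19.1024

√S is increasing on this domain, so min(A) comes from min(S) = 364.9: min(A) = √(364.9) ≈ 19.1024.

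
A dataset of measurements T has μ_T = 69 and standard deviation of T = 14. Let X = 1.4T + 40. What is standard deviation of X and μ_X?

X = 1.4T + 40 is linear with a = 1.4, b = 40.
standard deviation of X = |a|·standard deviation of T = |1.4|·14 = 19.6.
μ_X = a·μ_T + b = 1.4·69 + 40 = 136.6.

standard deviation of X = 19.6, μ_X = 136.6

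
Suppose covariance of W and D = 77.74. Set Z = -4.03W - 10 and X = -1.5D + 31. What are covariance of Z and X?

covariance of Z and X = a·c·covariance of W and D = (-4.03)·(-1.5)·77.74 = 469.9383. Additive constants drop out.

covariance of Z and X = 469.9383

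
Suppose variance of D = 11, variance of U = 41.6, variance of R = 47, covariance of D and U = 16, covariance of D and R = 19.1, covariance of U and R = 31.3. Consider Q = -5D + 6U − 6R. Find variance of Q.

variance of Q = 1397

variance of Q = a²·variance of D + b²·variance of U + c²·variance of R + 2ab·covariance of D and U + 2ac·covariance of D and R + 2bc·covariance of U and R, with a = -5, b = 6, c = -6.
= 275 + 1497.6 + 1692 + (-960) + 1146 + (-2253.6)
= 1397.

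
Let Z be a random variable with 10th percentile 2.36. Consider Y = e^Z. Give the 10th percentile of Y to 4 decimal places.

e^Z is increasing, so P_{10}(Y) = g(P_{10}(Z)) ≈ 10.591.

10th percentile of Y = 10.591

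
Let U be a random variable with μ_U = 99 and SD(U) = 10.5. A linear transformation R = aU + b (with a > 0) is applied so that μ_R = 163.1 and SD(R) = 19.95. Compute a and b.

a = 1.9, b = -25

SD(R) = a·SD(U) (a > 0), so a = 19.95/10.5 = 1.9.
μ_R = a·μ_U + b, so b = 163.1 − 1.9·99 = -25.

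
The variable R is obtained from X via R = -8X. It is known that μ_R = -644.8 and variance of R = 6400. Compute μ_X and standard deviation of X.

μ_X = 80.6, standard deviation of X = 10

From R = -8X: μ_R = a·μ_X + b, so μ_X = (μ_R − b)/a = (-644.8 − 0)/(-8) = 80.6.
standard deviation of R = √6400 = 80.
standard deviation of R = |a|·standard deviation of X, so standard deviation of X = 80/|-8| = 10.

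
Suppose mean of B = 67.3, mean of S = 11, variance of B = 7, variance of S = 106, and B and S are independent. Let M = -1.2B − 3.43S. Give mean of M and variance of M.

mean of M = -118.49, variance of M = 1257.1594

mean of M = (-1.2)·mean of B + (-3.43)·mean of S = (-1.2)·67.3 + (-3.43)·11 = -118.49.
variance of M = a²·variance of B + b²·variance of S + 2ab·Cov(B, S) with a = -1.2, b = -3.43.
Independence gives Cov(B, S) = 0.
= (-1.2)²·7 + (-3.43)²·106 + 2·(-1.2)·(-3.43)·0
= 10.08 + 1247.0794 + 0 = 1257.1594.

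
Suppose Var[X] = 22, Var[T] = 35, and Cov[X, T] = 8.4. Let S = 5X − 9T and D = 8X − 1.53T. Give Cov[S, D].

By bilinearity, Cov[S, D] = ac·Var[X] + bd·Var[T] + (ad+bc)·Cov[X, T], with a=5, b=-9, c=8, d=-1.53.
ac·Var[X] = 5·8·22 = 880
bd·Var[T] = (-9)·(-1.53)·35 = 481.95
(ad+bc)·Cov[X, T] = (-79.65)·8.4 = -669.06
Cov[S, D] = 880 + 481.95 + (-669.06) = 692.89.

Cov[S, D] = 692.89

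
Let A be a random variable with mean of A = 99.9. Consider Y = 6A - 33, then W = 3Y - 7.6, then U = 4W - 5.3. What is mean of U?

mean of U = 6761.1

mean of Y = 6·99.9 + (-33) = 566.4.
mean of W = 3·566.4 + (-7.6) = 1691.6.
mean of U = 4·1691.6 + (-5.3) = 6761.1.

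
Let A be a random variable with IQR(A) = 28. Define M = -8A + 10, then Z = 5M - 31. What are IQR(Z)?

IQR(Z) = 1120

IQR(M) = |-8|·28 = 224.
IQR(Z) = |5|·224 = 1120.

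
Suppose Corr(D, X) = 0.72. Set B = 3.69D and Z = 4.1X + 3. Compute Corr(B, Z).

Linear rescalings preserve correlation up to sign; here the slopes 3.69 and 4.1 have the same sign, so Corr(B, Z) = Corr(D, X) = 0.72.

Corr(B, Z) = 0.72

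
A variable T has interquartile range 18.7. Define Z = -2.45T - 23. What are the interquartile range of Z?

IQR(Z) = 45.815

Under Z = aT + b, IQR(Z) = |a|·IQR(T) = |-2.45|·18.7 = 45.815 (shifts cancel; spread scales by |a|).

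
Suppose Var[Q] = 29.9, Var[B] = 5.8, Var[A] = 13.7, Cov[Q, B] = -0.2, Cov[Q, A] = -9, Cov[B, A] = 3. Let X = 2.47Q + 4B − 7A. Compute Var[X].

Var[X] = a²·Var[Q] + b²·Var[B] + c²·Var[A] + 2ab·Cov[Q, B] + 2ac·Cov[Q, A] + 2bc·Cov[B, A], with a = 2.47, b = 4, c = -7.
= 182.41691 + 92.8 + 671.3 + (-3.952) + 311.22 + (-168)
= 1085.78491.

Var[X] = 1085.78491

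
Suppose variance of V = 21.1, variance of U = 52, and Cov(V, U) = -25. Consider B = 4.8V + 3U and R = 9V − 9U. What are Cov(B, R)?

By bilinearity, Cov(B, R) = ac·variance of V + bd·variance of U + (ad+bc)·Cov(V, U), with a=4.8, b=3, c=9, d=-9.
ac·variance of V = 4.8·9·21.1 = 911.52
bd·variance of U = 3·(-9)·52 = -1404
(ad+bc)·Cov(V, U) = (-16.2)·(-25) = 405
Cov(B, R) = 911.52 + (-1404) + 405 = -87.48.

Cov(B, R) = -87.48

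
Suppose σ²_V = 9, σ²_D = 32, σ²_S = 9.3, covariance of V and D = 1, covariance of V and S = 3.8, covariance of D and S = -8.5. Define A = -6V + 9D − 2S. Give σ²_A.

σ²_A = 3242.4

σ²_A = a²·σ²_V + b²·σ²_D + c²·σ²_S + 2ab·covariance of V and D + 2ac·covariance of V and S + 2bc·covariance of D and S, with a = -6, b = 9, c = -2.
= 324 + 2592 + 37.2 + (-108) + 91.2 + 306
= 3242.4.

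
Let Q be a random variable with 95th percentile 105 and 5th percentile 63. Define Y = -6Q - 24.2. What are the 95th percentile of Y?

95th percentile of Y = -402.2

Since a = -6 < 0 the transformation is decreasing, reversing order: the 95th percentile of Y corresponds to the 5th percentile of Q.
So P_{95}(Y) = a·P_{5}(Q) + b = (-6)·63 + (-24.2) = -402.2.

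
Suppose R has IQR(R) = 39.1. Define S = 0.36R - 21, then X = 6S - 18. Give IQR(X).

IQR(S) = |0.36|·39.1 = 14.076.
IQR(X) = |6|·14.076 = 84.456.

IQR(X) = 84.456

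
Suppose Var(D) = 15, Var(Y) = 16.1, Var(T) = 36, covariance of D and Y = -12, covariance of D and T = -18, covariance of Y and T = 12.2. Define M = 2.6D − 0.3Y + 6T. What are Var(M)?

Var(M) = 812.049

Var(M) = a²·Var(D) + b²·Var(Y) + c²·Var(T) + 2ab·covariance of D and Y + 2ac·covariance of D and T + 2bc·covariance of Y and T, with a = 2.6, b = -0.3, c = 6.
= 101.4 + 1.449 + 1296 + 18.72 + (-561.6) + (-43.92)
= 812.049.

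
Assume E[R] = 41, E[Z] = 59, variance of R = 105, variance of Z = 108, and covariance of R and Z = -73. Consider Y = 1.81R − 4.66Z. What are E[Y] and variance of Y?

E[Y] = -200.73, variance of Y = 3920.7269

E[Y] = 1.81·E[R] + (-4.66)·E[Z] = 1.81·41 + (-4.66)·59 = -200.73.
variance of Y = a²·variance of R + b²·variance of Z + 2ab·covariance of R and Z with a = 1.81, b = -4.66.
= 1.81²·105 + (-4.66)²·108 + 2·1.81·(-4.66)·(-73)
= 343.9905 + 2345.2848 + 1231.4516 = 3920.7269.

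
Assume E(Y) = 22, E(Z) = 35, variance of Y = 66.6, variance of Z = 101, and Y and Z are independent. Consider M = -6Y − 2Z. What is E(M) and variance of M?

E(M) = (-6)·E(Y) + (-2)·E(Z) = (-6)·22 + (-2)·35 = -202.
variance of M = a²·variance of Y + b²·variance of Z + 2ab·Cov[Y, Z] with a = -6, b = -2.
Independence gives Cov[Y, Z] = 0.
= (-6)²·66.6 + (-2)²·101 + 2·(-6)·(-2)·0
= 2397.6 + 404 + 0 = 2801.6.

E(M) = -202, variance of M = 2801.6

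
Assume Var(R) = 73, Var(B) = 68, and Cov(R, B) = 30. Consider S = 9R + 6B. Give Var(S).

Var(S) = 11601

Var(S) = a²·Var(R) + b²·Var(B) + 2ab·Cov(R, B) with a = 9, b = 6.
= 9²·73 + 6²·68 + 2·9·6·30
= 5913 + 2448 + 3240 = 11601.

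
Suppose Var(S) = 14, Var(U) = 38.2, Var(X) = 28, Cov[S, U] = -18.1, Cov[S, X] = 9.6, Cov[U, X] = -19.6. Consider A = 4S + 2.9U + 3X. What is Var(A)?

Var(A) = a²·Var(S) + b²·Var(U) + c²·Var(X) + 2ab·Cov[S, U] + 2ac·Cov[S, X] + 2bc·Cov[U, X], with a = 4, b = 2.9, c = 3.
= 224 + 321.262 + 252 + (-419.92) + 230.4 + (-341.04)
= 266.702.

Var(A) = 266.702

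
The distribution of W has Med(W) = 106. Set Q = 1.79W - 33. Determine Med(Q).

Med(Q) = 156.74

A linear map preserves order up to sign, so Med(Q) = a·Med(W) + b = 1.79·106 + (-33) = 156.74.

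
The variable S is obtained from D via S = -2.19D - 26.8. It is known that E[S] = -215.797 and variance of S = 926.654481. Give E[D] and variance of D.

From S = -2.19D - 26.8: E[S] = a·E[D] + b, so E[D] = (E[S] − b)/a = (-215.797 − (-26.8))/(-2.19) = 86.3.
variance of S = a²·variance of D, so variance of D = 926.654481/(-2.19)² = 193.21.

E[D] = 86.3, variance of D = 193.21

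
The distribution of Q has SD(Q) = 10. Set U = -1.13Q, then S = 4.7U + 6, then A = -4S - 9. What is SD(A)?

SD(A) = 212.44

SD(U) = |-1.13|·10 = 11.3.
SD(S) = |4.7|·11.3 = 53.11.
SD(A) = |-4|·53.11 = 212.44.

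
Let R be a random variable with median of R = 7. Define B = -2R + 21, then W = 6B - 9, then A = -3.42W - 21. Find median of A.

median of A = -133.86

median of B = (-2)·7 + 21 = 7.
median of W = 6·7 + (-9) = 33.
median of A = (-3.42)·33 + (-21) = -133.86.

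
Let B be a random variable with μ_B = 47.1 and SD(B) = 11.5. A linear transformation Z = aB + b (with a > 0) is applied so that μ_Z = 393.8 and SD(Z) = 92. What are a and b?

a = 8, b = 17

SD(Z) = a·SD(B) (a > 0), so a = 92/11.5 = 8.
μ_Z = a·μ_B + b, so b = 393.8 − 8·47.1 = 17.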